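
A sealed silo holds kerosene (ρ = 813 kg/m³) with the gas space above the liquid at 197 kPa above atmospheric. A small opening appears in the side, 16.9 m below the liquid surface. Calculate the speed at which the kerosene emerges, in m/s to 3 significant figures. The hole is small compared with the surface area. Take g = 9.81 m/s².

v ≈ 28.6 m/s

Take point 1 at the surface (v₁ ≈ 0) and point 2 at the hole (at atmospheric pressure). Bernoulli: P₁ + ρg h = P_atm + ½ρv₂².
With P₁ − P_atm = 197000 Pa, v₂ = √(2gh + 2ΔP/ρ) = √(2·9.81·16.9 + 2·197000/813) = 28.6 m/s.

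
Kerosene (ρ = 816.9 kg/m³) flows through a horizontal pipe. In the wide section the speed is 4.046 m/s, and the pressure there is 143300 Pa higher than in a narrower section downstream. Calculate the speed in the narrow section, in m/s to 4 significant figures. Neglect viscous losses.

Along the level pipe P + ½ρv² is conserved, hence v₂² = v₁² + 2(P₁ − P₂)/ρ.
v₂ = √(4.046² + 2·143300/816.9) = √(16.37 + 350.8) = 19.16 m/s.

19.16 m/s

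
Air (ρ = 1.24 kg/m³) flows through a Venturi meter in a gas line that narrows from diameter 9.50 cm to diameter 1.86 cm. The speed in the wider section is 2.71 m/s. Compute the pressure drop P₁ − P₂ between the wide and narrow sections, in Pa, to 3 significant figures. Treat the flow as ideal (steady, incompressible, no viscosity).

The volume flow rate is constant, so v₂ = (A₁/A₂)v₁ = (70.9/2.72)·2.71 = 70.7 m/s.
Along the horizontal streamline, P + ½ρv² is constant.
P₁ − P₂ = ½·1.24·(70.7² − 2.71²) = ½·1.24·4990 = 3090 Pa.

ΔP = 3090 Pa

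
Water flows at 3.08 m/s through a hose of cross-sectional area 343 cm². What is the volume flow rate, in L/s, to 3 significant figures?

Q ≈ 106 L/s

Q = A·v = 0.0343 m² × 3.08 m/s = 0.106 m³/s.
Converting: 0.106 m³/s × 1000 = 106 L/s.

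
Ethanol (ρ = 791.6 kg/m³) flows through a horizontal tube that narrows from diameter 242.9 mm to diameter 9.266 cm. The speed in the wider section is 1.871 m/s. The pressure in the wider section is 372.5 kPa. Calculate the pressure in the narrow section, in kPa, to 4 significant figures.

P₂ = 308.5 kPa

Mass conservation (A₁v₁ = A₂v₂) gives v₂ = 1.871 × 463.4/67.43 = 12.86 m/s.
Along the horizontal streamline, P + ½ρv² is constant.
P₂ = P₁ − ½ρ(v₂² − v₁²) = 372500 − ½·791.6·(12.86² − 1.871²) = 372500 − 64040 = 308500 Pa.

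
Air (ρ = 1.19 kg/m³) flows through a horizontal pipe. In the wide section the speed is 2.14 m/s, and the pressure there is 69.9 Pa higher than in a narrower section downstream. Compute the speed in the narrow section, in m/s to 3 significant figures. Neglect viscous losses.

Horizontal Bernoulli: P₁ + ½ρv₁² = P₂ + ½ρv₂², so v₂² = v₁² + 2(P₁ − P₂)/ρ.
v₂ = √(2.14² + 2·69.9/1.19) = √(4.58 + 117) = 11.0 m/s.

11.0 m/s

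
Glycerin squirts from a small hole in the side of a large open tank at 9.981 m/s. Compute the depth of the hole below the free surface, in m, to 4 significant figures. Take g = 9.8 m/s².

h = 5.083 m

For a small hole in a large open tank, ½v² = gh, giving h = v²/(2g).
h = 9.981²/(2·9.8) = 99.62/19.60 = 5.083 m.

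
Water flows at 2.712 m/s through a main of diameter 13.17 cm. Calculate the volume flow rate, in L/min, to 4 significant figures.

Q ≈ 2217 L/min

Q = A·v = 0.01362 m² × 2.712 m/s = 0.03694 m³/s.
Converting: 0.03694 m³/s × 60000 = 2217 L/min.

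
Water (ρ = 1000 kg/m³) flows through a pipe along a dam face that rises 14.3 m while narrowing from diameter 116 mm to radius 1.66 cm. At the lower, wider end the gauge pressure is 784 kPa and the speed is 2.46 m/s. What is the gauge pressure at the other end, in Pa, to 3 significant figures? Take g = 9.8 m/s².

P₂ ≈ 196000 Pa

By continuity, v₂ = v₁·A₁/A₂ = 2.46·(106/8.66) = 30.0 m/s.
Energy conservation along the streamline gives P₂ = P₁ − ½ρ(v₂² − v₁²) − ρg(h₂ − h₁).
P₂ = 784000 + ½·1000·(2.46² − 30.0²) − 1000·9.8·(+14.3) = 784000 + (-448000) − (140000) = 196000 Pa.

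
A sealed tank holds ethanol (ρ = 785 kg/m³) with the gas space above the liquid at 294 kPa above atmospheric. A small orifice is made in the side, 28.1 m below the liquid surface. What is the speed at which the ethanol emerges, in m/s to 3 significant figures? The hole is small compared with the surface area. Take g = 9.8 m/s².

Take point 1 at the surface (v₁ ≈ 0) and point 2 at the hole (at atmospheric pressure). Bernoulli: P₁ + ρg h = P_atm + ½ρv₂².
With P₁ − P_atm = 294000 Pa, v₂ = √(2gh + 2ΔP/ρ) = √(2·9.8·28.1 + 2·294000/785) = 36.1 m/s.

v ≈ 36.1 m/s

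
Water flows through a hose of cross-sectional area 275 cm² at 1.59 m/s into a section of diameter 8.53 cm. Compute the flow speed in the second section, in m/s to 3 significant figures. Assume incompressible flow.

v₂ ≈ 7.65 m/s

By continuity, v₂ = v₁·A₁/A₂ = 1.59·(275/57.1) = 7.65 m/s.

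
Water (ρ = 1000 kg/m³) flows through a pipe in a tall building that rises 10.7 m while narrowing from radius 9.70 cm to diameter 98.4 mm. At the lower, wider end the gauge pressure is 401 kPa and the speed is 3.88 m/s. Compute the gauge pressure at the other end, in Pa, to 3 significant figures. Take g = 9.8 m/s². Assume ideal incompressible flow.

By continuity, v₂ = v₁·A₁/A₂ = 3.88·(296/76.0) = 15.1 m/s.
Bernoulli: P₁ + ½ρv₁² + ρg h₁ = P₂ + ½ρv₂² + ρg h₂, so P₂ = P₁ + ½ρ(v₁² − v₂²) − ρg(h₂ − h₁).
P₂ = 401000 + ½·1000·(3.88² − 15.1²) − 1000·9.8·(+10.7) = 401000 + (-106000) − (105000) = 190000 Pa.

P₂ ≈ 190000 Pa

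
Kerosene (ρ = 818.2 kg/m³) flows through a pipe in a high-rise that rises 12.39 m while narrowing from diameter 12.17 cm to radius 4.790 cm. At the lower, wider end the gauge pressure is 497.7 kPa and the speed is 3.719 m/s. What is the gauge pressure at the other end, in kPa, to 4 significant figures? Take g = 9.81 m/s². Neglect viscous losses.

Continuity gives A₁v₁ = A₂v₂, so v₂ = (116.3 cm²)/(72.08 cm²) × 3.719 m/s = 6.002 m/s.
Bernoulli: P₁ + ½ρv₁² + ρg h₁ = P₂ + ½ρv₂² + ρg h₂, so P₂ = P₁ + ½ρ(v₁² − v₂²) − ρg(h₂ − h₁).
P₂ = 497700 + ½·818.2·(3.719² − 6.002²) − 818.2·9.81·(+12.39) = 497700 + (-9078) − (99450) = 389200 Pa.

P₂ ≈ 389.2 kPa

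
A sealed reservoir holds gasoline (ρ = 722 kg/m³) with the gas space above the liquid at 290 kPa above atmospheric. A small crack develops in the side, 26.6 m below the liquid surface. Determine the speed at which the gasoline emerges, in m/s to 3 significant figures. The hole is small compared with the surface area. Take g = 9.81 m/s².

v ≈ 36.4 m/s

Take point 1 at the surface (v₁ ≈ 0) and point 2 at the hole (at atmospheric pressure). Bernoulli: P₁ + ρg h = P_atm + ½ρv₂².
With P₁ − P_atm = 290000 Pa, v₂ = √(2gh + 2ΔP/ρ) = √(2·9.81·26.6 + 2·290000/722) = 36.4 m/s.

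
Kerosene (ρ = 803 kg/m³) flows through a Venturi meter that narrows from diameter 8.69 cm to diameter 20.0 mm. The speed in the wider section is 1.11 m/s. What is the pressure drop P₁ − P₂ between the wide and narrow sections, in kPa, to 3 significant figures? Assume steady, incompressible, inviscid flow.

By continuity, v₂ = v₁·A₁/A₂ = 1.11·(59.3/3.14) = 21.0 m/s.
Along the horizontal streamline, P + ½ρv² is constant.
P₁ − P₂ = ½·803·(21.0² − 1.11²) = ½·803·438 = 176000 Pa.

176 kPa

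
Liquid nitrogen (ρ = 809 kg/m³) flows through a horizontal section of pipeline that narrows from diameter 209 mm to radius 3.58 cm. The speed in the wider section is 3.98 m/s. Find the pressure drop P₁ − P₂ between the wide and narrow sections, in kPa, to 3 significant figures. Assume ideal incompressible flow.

ΔP ≈ 459 kPa

Mass conservation (A₁v₁ = A₂v₂) gives v₂ = 3.98 × 343/40.3 = 33.9 m/s.
Bernoulli (h₁ = h₂): P₁ − P₂ = ½ρ(v₂² − v₁²).
P₁ − P₂ = ½·809·(33.9² − 3.98²) = ½·809·1130 = 459000 Pa.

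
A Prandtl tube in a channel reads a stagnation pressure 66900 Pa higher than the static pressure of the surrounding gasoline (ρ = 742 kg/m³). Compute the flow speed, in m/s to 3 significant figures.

Bernoulli between the free stream and the stagnation point: ½ρv² = P_stag − P_static.
v = √(2ΔP/ρ) = √(2·66900/742) = 13.4 m/s.

13.4 m/s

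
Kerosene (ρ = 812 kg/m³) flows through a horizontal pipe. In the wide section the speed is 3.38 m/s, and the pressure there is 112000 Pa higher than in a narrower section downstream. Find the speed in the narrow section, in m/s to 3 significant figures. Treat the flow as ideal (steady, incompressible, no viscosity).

With h₁ = h₂, rearranging Bernoulli gives v₂ = √(v₁² + 2ΔP/ρ).
v₂ = √(3.38² + 2·112000/812) = √(11.4 + 276) = 16.9 m/s.

v₂ ≈ 16.9 m/s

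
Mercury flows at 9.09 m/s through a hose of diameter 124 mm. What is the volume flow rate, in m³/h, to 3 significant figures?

Q = A·v = 0.0121 m² × 9.09 m/s = 0.110 m³/s.
Converting: 0.110 m³/s × 3600 = 395 m³/h.

Q ≈ 395 m³/h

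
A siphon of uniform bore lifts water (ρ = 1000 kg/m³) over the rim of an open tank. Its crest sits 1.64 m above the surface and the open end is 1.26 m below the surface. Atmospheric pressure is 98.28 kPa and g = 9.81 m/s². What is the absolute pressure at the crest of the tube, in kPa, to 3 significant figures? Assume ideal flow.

P_top ≈ 69.8 kPa

From the surface to the outlet (both open to atmosphere, surface at rest): v = √(2g·h_out) = √(2·9.81·1.26) = 4.97 m/s.
Continuity keeps v the same throughout the tube; from surface to crest, P_atm + 0 = P_top + ½ρv² + ρg·h_top.
P_top = 98280 − ½·1000·4.97² − 1000·9.81·1.64 = 69800 Pa.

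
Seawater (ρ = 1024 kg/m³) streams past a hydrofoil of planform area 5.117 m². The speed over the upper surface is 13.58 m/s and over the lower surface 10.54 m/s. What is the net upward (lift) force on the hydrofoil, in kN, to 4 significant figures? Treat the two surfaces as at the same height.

F ≈ 192.1 kN

With equal heights on the two surfaces, Bernoulli gives P_lower − P_upper = ½ρ(v_upper² − v_lower²).
ΔP = ½·1024·(13.58² − 10.54²) = 37540 Pa.
Lift = ΔP · A = 37540 × 5.117 = 192100 N.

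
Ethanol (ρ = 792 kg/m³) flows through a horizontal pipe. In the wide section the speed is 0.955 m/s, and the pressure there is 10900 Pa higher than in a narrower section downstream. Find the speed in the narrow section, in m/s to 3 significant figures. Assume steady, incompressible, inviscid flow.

v₂ = 5.33 m/s

Horizontal Bernoulli: P₁ + ½ρv₁² = P₂ + ½ρv₂², so v₂² = v₁² + 2(P₁ − P₂)/ρ.
v₂ = √(0.955² + 2·10900/792) = √(0.912 + 27.5) = 5.33 m/s.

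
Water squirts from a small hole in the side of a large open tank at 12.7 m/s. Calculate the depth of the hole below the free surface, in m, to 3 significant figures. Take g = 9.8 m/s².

h ≈ 8.23 m

Inverting v = √(2gh) gives h = v² / 2g.
h = 12.7²/(2·9.8) = 161/19.60 = 8.23 m.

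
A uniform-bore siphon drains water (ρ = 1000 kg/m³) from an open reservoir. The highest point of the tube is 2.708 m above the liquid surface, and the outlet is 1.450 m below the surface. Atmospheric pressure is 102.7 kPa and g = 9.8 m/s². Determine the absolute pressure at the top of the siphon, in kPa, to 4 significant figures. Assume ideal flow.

P_top ≈ 61.95 kPa

From the surface to the outlet (both open to atmosphere, surface at rest): v = √(2g·h_out) = √(2·9.8·1.450) = 5.331 m/s.
The bore is uniform, so the speed at the crest is the same v. Bernoulli surface→crest: P_atm = P_top + ½ρv² + ρg·h_top.
P_top = 102700 − ½·1000·5.331² − 1000·9.8·2.708 = 61950 Pa.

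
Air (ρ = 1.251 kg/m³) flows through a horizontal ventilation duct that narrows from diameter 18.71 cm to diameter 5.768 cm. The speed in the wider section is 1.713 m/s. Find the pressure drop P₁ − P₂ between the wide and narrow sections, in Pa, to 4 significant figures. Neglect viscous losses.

ΔP = 201.4 Pa

The volume flow rate is constant, so v₂ = (A₁/A₂)v₁ = (274.9/26.13)·1.713 = 18.02 m/s.
Bernoulli (h₁ = h₂): P₁ − P₂ = ½ρ(v₂² − v₁²).
P₁ − P₂ = ½·1.251·(18.02² − 1.713²) = ½·1.251·321.9 = 201.4 Pa.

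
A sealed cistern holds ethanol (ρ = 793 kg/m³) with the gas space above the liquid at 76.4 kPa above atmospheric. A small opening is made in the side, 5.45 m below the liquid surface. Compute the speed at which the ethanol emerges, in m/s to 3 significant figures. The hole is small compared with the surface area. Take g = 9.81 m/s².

Take point 1 at the surface (v₁ ≈ 0) and point 2 at the hole (at atmospheric pressure). Bernoulli: P₁ + ρg h = P_atm + ½ρv₂².
With P₁ − P_atm = 76400 Pa, v₂ = √(2gh + 2ΔP/ρ) = √(2·9.81·5.45 + 2·76400/793) = 17.3 m/s.

v ≈ 17.3 m/s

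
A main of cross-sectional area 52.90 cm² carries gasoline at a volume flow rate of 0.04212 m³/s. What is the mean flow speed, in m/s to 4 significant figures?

v = 7.962 m/s

Q = 0.04212 m³/s = 0.04212 m³/s.
v = Q/A = 0.04212 / 0.005290 = 7.962 m/s.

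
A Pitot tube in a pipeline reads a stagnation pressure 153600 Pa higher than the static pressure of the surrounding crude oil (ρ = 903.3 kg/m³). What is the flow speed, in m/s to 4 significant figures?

At the stagnation point the flow is brought to rest, so Bernoulli gives P_stag − P_static = ½ρv².
v = √(2ΔP/ρ) = √(2·153600/903.3) = 18.44 m/s.

v ≈ 18.44 m/s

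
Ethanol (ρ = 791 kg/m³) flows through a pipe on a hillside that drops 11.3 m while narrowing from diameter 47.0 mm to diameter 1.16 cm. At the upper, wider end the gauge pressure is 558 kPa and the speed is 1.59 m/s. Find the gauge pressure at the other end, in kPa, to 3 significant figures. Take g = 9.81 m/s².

The volume flow rate is constant, so v₂ = (A₁/A₂)v₁ = (17.3/1.06)·1.59 = 26.1 m/s.
Applying Bernoulli between the two ends and solving for P₂: P₂ = P₁ + ½ρ(v₁² − v₂²) − ρgΔh.
P₂ = 558000 + ½·791·(1.59² − 26.1²) − 791·9.81·(−11.3) = 558000 + (-268000) − (-87700) = 377000 Pa.

377 kPa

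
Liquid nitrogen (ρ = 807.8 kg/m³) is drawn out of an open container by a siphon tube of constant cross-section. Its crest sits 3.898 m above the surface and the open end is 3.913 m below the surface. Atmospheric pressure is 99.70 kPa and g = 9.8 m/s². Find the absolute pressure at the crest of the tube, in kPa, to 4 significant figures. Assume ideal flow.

The outlet speed comes from Torricelli: v = √(2g·3.913) = 8.758 m/s.
With constant cross-section the crest speed equals v; applying Bernoulli from the surface up to the crest, P_top = P_atm − ½ρv² − ρg·h_top.
P_top = 99700 − ½·807.8·8.758² − 807.8·9.8·3.898 = 37860 Pa.

P_top ≈ 37.86 kPa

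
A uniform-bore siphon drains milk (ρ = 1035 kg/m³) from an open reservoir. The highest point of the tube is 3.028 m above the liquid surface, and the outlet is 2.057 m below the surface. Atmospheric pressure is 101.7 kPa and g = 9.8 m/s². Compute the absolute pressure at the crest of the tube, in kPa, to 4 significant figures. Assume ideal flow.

The outlet speed comes from Torricelli: v = √(2g·2.057) = 6.350 m/s.
With constant cross-section the crest speed equals v; applying Bernoulli from the surface up to the crest, P_top = P_atm − ½ρv² − ρg·h_top.
P_top = 101700 − ½·1035·6.350² − 1035·9.8·3.028 = 50120 Pa.

50.12 kPa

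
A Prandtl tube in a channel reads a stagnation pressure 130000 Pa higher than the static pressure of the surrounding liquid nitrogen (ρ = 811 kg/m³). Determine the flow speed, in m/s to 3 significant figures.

v ≈ 17.9 m/s

At the stagnation point the flow is brought to rest, so Bernoulli gives P_stag − P_static = ½ρv².
v = √(2ΔP/ρ) = √(2·130000/811) = 17.9 m/s.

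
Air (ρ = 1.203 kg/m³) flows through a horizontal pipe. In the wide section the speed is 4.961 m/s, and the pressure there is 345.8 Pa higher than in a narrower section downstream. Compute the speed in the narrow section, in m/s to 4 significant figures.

24.48 m/s

With h₁ = h₂, rearranging Bernoulli gives v₂ = √(v₁² + 2ΔP/ρ).
v₂ = √(4.961² + 2·345.8/1.203) = √(24.61 + 574.9) = 24.48 m/s.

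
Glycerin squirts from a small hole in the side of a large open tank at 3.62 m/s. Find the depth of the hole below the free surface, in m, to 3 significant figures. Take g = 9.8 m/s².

Torricelli: v = √(2gh), so h = v²/(2g).
h = 3.62²/(2·9.8) = 13.1/19.60 = 0.669 m.

h ≈ 0.669 m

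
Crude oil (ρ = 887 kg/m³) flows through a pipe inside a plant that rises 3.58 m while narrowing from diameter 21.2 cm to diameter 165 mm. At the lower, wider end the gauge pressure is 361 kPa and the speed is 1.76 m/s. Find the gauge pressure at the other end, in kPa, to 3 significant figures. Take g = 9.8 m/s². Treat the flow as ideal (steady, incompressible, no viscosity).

By continuity, v₂ = v₁·A₁/A₂ = 1.76·(353/214) = 2.91 m/s.
Bernoulli: P₁ + ½ρv₁² + ρg h₁ = P₂ + ½ρv₂² + ρg h₂, so P₂ = P₁ + ½ρ(v₁² − v₂²) − ρg(h₂ − h₁).
P₂ = 361000 + ½·887·(1.76² − 2.91²) − 887·9.8·(+3.58) = 361000 + (-2370) − (31100) = 328000 Pa.

P₂ ≈ 328 kPa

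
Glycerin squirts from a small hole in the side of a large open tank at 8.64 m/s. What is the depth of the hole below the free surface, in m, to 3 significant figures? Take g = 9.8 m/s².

3.81 m

For a small hole in a large open tank, ½v² = gh, giving h = v²/(2g).
h = 8.64²/(2·9.8) = 74.6/19.60 = 3.81 m.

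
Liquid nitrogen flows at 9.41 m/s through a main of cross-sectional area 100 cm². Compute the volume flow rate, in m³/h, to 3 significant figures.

Q = A·v = 0.0100 m² × 9.41 m/s = 0.0941 m³/s.
Converting: 0.0941 m³/s × 3600 = 339 m³/h.

339 m³/h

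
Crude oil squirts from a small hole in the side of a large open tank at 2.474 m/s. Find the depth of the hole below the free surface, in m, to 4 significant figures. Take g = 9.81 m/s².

h = 0.3120 m

Torricelli: v = √(2gh), so h = v²/(2g).
h = 2.474²/(2·9.81) = 6.121/19.62 = 0.3120 m.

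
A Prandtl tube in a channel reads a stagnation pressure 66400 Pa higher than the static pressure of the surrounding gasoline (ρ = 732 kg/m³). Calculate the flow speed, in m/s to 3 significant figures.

13.5 m/s

The dynamic pressure equals the rise in static pressure at the stagnation point: ΔP = ½ρv².
v = √(2ΔP/ρ) = √(2·66400/732) = 13.5 m/s.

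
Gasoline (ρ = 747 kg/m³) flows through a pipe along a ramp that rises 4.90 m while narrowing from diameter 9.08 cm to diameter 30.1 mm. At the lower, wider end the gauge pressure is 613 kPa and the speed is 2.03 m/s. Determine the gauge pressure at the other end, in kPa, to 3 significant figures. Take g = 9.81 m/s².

P₂ = 451 kPa

Mass conservation (A₁v₁ = A₂v₂) gives v₂ = 2.03 × 64.8/7.12 = 18.5 m/s.
Applying Bernoulli between the two ends and solving for P₂: P₂ = P₁ + ½ρ(v₁² − v₂²) − ρgΔh.
P₂ = 613000 + ½·747·(2.03² − 18.5²) − 747·9.81·(+4.90) = 613000 + (-126000) − (35900) = 451000 Pa.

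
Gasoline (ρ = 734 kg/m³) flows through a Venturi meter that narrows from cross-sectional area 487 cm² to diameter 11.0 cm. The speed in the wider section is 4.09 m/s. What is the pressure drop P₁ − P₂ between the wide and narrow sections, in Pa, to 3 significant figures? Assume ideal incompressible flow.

The volume flow rate is constant, so v₂ = (A₁/A₂)v₁ = (487/95.0)·4.09 = 21.0 m/s.
With no height change, Bernoulli's equation is P₁ + ½ρv₁² = P₂ + ½ρv₂².
P₁ − P₂ = ½·734·(21.0² − 4.09²) = ½·734·423 = 155000 Pa.

ΔP = 155000 Pa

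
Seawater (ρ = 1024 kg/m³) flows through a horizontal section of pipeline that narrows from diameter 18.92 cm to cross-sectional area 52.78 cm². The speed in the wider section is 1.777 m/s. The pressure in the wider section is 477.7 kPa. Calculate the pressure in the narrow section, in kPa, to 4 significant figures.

P₂ = 433.4 kPa

Mass conservation (A₁v₁ = A₂v₂) gives v₂ = 1.777 × 281.1/52.78 = 9.466 m/s.
Along the horizontal streamline, P + ½ρv² is constant.
P₂ = P₁ − ½ρ(v₂² − v₁²) = 477700 − ½·1024·(9.466² − 1.777²) = 477700 − 44260 = 433400 Pa.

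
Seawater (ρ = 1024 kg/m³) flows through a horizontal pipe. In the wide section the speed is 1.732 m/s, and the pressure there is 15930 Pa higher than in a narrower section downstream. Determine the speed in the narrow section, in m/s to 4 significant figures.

5.841 m/s

Horizontal Bernoulli: P₁ + ½ρv₁² = P₂ + ½ρv₂², so v₂² = v₁² + 2(P₁ − P₂)/ρ.
v₂ = √(1.732² + 2·15930/1024) = √(3.000 + 31.11) = 5.841 m/s.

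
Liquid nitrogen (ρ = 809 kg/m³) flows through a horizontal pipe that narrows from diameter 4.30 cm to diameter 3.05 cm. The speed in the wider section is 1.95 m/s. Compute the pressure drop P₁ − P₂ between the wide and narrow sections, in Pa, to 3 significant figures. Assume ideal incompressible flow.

Mass conservation (A₁v₁ = A₂v₂) gives v₂ = 1.95 × 14.5/7.31 = 3.88 m/s.
Along the horizontal streamline, P + ½ρv² is constant.
P₁ − P₂ = ½·809·(3.88² − 1.95²) = ½·809·11.2 = 4540 Pa.

ΔP = 4540 Pa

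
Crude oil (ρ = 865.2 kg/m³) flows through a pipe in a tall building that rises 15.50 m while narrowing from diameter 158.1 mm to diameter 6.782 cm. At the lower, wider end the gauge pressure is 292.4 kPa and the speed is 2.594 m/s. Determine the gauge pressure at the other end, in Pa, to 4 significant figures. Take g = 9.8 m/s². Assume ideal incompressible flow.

Mass conservation (A₁v₁ = A₂v₂) gives v₂ = 2.594 × 196.3/36.12 = 14.10 m/s.
Bernoulli: P₁ + ½ρv₁² + ρg h₁ = P₂ + ½ρv₂² + ρg h₂, so P₂ = P₁ + ½ρ(v₁² − v₂²) − ρg(h₂ − h₁).
P₂ = 292400 + ½·865.2·(2.594² − 14.10²) − 865.2·9.8·(+15.50) = 292400 + (-83050) − (131400) = 77920 Pa.

P₂ ≈ 77920 Pa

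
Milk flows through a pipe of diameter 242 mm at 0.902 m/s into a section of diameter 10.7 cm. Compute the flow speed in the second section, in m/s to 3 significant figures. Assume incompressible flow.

The volume flow rate is constant, so v₂ = (A₁/A₂)v₁ = (460/89.9)·0.902 = 4.61 m/s.

v₂ ≈ 4.61 m/s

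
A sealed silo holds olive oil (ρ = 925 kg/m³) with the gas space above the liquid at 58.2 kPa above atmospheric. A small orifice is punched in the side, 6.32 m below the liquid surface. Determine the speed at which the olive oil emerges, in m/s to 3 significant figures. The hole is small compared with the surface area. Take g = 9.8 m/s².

Take point 1 at the surface (v₁ ≈ 0) and point 2 at the hole (at atmospheric pressure). Bernoulli: P₁ + ρg h = P_atm + ½ρv₂².
With P₁ − P_atm = 58200 Pa, v₂ = √(2gh + 2ΔP/ρ) = √(2·9.8·6.32 + 2·58200/925) = 15.8 m/s.

v = 15.8 m/s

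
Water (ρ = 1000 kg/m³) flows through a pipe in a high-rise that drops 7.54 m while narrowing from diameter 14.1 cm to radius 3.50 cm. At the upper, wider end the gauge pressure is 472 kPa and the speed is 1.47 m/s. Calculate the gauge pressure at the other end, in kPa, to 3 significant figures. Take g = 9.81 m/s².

By continuity, v₂ = v₁·A₁/A₂ = 1.47·(156/38.5) = 5.96 m/s.
Energy conservation along the streamline gives P₂ = P₁ − ½ρ(v₂² − v₁²) − ρg(h₂ − h₁).
P₂ = 472000 + ½·1000·(1.47² − 5.96²) − 1000·9.81·(−7.54) = 472000 + (-16700) − (-74000) = 529000 Pa.

P₂ = 529 kPa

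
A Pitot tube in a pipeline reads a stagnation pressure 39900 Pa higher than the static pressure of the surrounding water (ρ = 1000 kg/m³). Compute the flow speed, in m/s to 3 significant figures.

v = 8.93 m/s

At the stagnation point the flow is brought to rest, so Bernoulli gives P_stag − P_static = ½ρv².
v = √(2ΔP/ρ) = √(2·39900/1000) = 8.93 m/s.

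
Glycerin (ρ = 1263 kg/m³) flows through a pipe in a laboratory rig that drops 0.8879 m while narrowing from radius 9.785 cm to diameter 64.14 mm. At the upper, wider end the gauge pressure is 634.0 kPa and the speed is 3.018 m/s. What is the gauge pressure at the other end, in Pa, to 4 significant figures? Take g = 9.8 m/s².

By continuity, v₂ = v₁·A₁/A₂ = 3.018·(300.8/32.31) = 28.10 m/s.
Applying Bernoulli between the two ends and solving for P₂: P₂ = P₁ + ½ρ(v₁² − v₂²) − ρgΔh.
P₂ = 634000 + ½·1263·(3.018² − 28.10²) − 1263·9.8·(−0.8879) = 634000 + (-492700) − (-10990) = 152200 Pa.

P₂ = 152200 Pa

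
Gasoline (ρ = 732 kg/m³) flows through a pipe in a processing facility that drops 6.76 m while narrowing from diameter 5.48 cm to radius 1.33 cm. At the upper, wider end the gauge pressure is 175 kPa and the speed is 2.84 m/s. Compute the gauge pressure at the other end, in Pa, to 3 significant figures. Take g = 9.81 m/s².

By continuity, v₂ = v₁·A₁/A₂ = 2.84·(23.6/5.56) = 12.1 m/s.
Bernoulli: P₁ + ½ρv₁² + ρg h₁ = P₂ + ½ρv₂² + ρg h₂, so P₂ = P₁ + ½ρ(v₁² − v₂²) − ρg(h₂ − h₁).
P₂ = 175000 + ½·732·(2.84² − 12.1²) − 732·9.81·(−6.76) = 175000 + (-50200) − (-48500) = 173000 Pa.

P₂ ≈ 173000 Pa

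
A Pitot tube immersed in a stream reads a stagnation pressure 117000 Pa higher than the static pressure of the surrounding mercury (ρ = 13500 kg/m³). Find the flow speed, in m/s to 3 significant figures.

At the stagnation point the flow is brought to rest, so Bernoulli gives P_stag − P_static = ½ρv².
v = √(2ΔP/ρ) = √(2·117000/13500) = 4.16 m/s.

v = 4.16 m/s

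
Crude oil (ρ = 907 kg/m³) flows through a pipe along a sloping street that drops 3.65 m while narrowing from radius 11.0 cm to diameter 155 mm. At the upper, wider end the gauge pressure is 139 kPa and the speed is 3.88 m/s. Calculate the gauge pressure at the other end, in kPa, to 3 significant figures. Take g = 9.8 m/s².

151 kPa

Continuity gives A₁v₁ = A₂v₂, so v₂ = (380 cm²)/(189 cm²) × 3.88 m/s = 7.82 m/s.
Bernoulli: P₁ + ½ρv₁² + ρg h₁ = P₂ + ½ρv₂² + ρg h₂, so P₂ = P₁ + ½ρ(v₁² − v₂²) − ρg(h₂ − h₁).
P₂ = 139000 + ½·907·(3.88² − 7.82²) − 907·9.8·(−3.65) = 139000 + (-20900) − (-32400) = 151000 Pa.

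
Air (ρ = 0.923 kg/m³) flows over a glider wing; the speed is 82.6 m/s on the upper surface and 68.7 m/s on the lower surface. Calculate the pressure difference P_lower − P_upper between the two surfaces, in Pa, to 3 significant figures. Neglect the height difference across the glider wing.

ΔP ≈ 971 Pa

With negligible Δh, P + ½ρv² is constant, so P_low − P_up = ½ρ(v_up² − v_low²).
ΔP = ½·0.923·(82.6² − 68.7²) = 971 Pa.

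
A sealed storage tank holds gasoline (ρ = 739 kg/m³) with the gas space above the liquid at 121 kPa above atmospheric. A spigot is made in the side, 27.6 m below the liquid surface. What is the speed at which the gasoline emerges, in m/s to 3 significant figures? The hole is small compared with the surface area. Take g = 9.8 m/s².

29.5 m/s

Take point 1 at the surface (v₁ ≈ 0) and point 2 at the hole (at atmospheric pressure). Bernoulli: P₁ + ρg h = P_atm + ½ρv₂².
With P₁ − P_atm = 121000 Pa, v₂ = √(2gh + 2ΔP/ρ) = √(2·9.8·27.6 + 2·121000/739) = 29.5 m/s.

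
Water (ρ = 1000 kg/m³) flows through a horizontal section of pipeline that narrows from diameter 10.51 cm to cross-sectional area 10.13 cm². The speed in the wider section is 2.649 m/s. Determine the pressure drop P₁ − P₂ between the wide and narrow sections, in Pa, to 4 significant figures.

ΔP ≈ 253800 Pa

Mass conservation (A₁v₁ = A₂v₂) gives v₂ = 2.649 × 86.76/10.13 = 22.69 m/s.
With no height change, Bernoulli's equation is P₁ + ½ρv₁² = P₂ + ½ρv₂².
P₁ − P₂ = ½·1000·(22.69² − 2.649²) = ½·1000·507.7 = 253800 Pa.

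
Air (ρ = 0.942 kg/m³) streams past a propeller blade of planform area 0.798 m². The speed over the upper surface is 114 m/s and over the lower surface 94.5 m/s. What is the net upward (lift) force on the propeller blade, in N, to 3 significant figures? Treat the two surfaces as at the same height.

F ≈ 1530 N

From P + ½ρv² = const at equal height, P_low − P_up = ½ρ(v_up² − v_low²).
ΔP = ½·0.942·(114² − 94.5²) = 1910 Pa.
Lift = ΔP · A = 1910 × 0.798 = 1530 N.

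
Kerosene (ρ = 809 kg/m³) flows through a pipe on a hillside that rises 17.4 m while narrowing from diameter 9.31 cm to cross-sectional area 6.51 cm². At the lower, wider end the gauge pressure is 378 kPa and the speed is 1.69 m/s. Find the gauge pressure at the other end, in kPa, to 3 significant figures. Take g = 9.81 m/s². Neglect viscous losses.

P₂ = 115 kPa

The volume flow rate is constant, so v₂ = (A₁/A₂)v₁ = (68.1/6.51)·1.69 = 17.7 m/s.
Applying Bernoulli between the two ends and solving for P₂: P₂ = P₁ + ½ρ(v₁² − v₂²) − ρgΔh.
P₂ = 378000 + ½·809·(1.69² − 17.7²) − 809·9.81·(+17.4) = 378000 + (-125000) − (138000) = 115000 Pa.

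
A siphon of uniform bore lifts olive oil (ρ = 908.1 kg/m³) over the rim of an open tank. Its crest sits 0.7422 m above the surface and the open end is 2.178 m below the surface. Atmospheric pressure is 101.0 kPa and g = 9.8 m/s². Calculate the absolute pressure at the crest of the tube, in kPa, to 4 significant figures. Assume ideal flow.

Bernoulli surface→outlet gives ½v² = g·h_out, so v = √(2·9.8·2.178) = 6.534 m/s.
The bore is uniform, so the speed at the crest is the same v. Bernoulli surface→crest: P_atm = P_top + ½ρv² + ρg·h_top.
P_top = 101000 − ½·908.1·6.534² − 908.1·9.8·0.7422 = 75010 Pa.

P_top ≈ 75.01 kPa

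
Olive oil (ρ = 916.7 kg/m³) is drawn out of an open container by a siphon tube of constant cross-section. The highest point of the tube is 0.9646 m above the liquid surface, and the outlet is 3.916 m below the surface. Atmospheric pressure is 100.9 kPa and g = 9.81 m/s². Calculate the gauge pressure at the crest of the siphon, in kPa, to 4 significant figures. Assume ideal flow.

P_gauge ≈ -43.89 kPa

From the surface to the outlet (both open to atmosphere, surface at rest): v = √(2g·h_out) = √(2·9.81·3.916) = 8.765 m/s.
The bore is uniform, so the speed at the crest is the same v. Bernoulli surface→crest: P_atm = P_top + ½ρv² + ρg·h_top.
P_top = 100900 − ½·916.7·8.765² − 916.7·9.81·0.9646 = 57010 Pa. So P_gauge = P_top − P_atm = -43890 Pa.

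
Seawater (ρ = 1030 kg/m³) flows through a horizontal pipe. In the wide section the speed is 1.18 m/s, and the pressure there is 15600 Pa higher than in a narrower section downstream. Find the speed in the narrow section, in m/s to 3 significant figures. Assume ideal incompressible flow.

5.63 m/s

With h₁ = h₂, rearranging Bernoulli gives v₂ = √(v₁² + 2ΔP/ρ).
v₂ = √(1.18² + 2·15600/1030) = √(1.39 + 30.3) = 5.63 m/s.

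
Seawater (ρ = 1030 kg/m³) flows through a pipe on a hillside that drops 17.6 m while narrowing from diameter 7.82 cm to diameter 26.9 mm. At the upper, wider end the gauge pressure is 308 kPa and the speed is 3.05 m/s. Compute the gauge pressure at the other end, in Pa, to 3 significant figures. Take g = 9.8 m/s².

P₂ ≈ 148000 Pa

Mass conservation (A₁v₁ = A₂v₂) gives v₂ = 3.05 × 48.0/5.68 = 25.8 m/s.
Applying Bernoulli between the two ends and solving for P₂: P₂ = P₁ + ½ρ(v₁² − v₂²) − ρgΔh.
P₂ = 308000 + ½·1030·(3.05² − 25.8²) − 1030·9.8·(−17.6) = 308000 + (-337000) − (-178000) = 148000 Pa.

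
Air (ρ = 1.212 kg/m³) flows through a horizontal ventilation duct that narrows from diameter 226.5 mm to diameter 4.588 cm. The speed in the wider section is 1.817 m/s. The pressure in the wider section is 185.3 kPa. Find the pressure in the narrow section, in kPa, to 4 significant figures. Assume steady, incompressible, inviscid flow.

P₂ ≈ 184.1 kPa

The volume flow rate is constant, so v₂ = (A₁/A₂)v₁ = (402.9/16.53)·1.817 = 44.28 m/s.
Along the horizontal streamline, P + ½ρv² is constant.
P₂ = P₁ − ½ρ(v₂² − v₁²) = 185300 − ½·1.212·(44.28² − 1.817²) = 185300 − 1186 = 184100 Pa.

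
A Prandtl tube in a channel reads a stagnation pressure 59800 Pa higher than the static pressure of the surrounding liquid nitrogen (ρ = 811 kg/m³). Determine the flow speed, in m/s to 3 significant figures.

12.1 m/s

Bernoulli between the free stream and the stagnation point: ½ρv² = P_stag − P_static.
v = √(2ΔP/ρ) = √(2·59800/811) = 12.1 m/s.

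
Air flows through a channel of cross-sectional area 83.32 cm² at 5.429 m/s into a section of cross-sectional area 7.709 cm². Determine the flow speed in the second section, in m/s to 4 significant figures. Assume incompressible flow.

58.68 m/s

Mass conservation (A₁v₁ = A₂v₂) gives v₂ = 5.429 × 83.32/7.709 = 58.68 m/s.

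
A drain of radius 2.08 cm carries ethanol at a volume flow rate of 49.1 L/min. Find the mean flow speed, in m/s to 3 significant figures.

v = 0.602 m/s

Q = 49.1 L/min = 0.000818 m³/s.
v = Q/A = 0.000818 / 0.00136 = 0.602 m/s.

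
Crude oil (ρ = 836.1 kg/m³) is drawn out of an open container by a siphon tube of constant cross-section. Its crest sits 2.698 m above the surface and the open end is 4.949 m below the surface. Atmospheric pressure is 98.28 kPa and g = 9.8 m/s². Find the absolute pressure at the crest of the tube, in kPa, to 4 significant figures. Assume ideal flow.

P_top = 35.62 kPa

From the surface to the outlet (both open to atmosphere, surface at rest): v = √(2g·h_out) = √(2·9.8·4.949) = 9.849 m/s.
With constant cross-section the crest speed equals v; applying Bernoulli from the surface up to the crest, P_top = P_atm − ½ρv² − ρg·h_top.
P_top = 98280 − ½·836.1·9.849² − 836.1·9.8·2.698 = 35620 Pa.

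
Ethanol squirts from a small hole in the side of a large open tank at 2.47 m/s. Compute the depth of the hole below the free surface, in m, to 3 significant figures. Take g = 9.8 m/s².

h ≈ 0.311 m

For a small hole in a large open tank, ½v² = gh, giving h = v²/(2g).
h = 2.47²/(2·9.8) = 6.10/19.60 = 0.311 m.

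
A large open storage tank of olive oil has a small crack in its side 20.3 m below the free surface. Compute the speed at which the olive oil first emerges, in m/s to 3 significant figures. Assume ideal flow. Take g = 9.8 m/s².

v ≈ 19.9 m/s

With the surface at rest and both surface and jet at atmospheric pressure, Bernoulli gives ρg h = ½ρv², so v = √(2gh) = √(2·9.8·20.3) = 19.9 m/s.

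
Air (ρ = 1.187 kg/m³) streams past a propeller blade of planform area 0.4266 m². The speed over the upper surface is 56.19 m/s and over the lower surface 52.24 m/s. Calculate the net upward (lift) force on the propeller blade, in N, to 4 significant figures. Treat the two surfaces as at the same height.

The faster flow above has the lower pressure; Bernoulli (same height) gives ΔP = ½ρ(v_up² − v_low²).
ΔP = ½·1.187·(56.19² − 52.24²) = 254.2 Pa.
Lift = ΔP · A = 254.2 × 0.4266 = 108.4 N.

108.4 N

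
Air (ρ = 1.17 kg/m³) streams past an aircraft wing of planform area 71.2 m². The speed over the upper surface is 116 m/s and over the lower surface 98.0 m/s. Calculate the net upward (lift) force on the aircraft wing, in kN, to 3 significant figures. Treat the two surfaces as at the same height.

From P + ½ρv² = const at equal height, P_low − P_up = ½ρ(v_up² − v_low²).
ΔP = ½·1.17·(116² − 98.0²) = 2250 Pa.
Lift = ΔP · A = 2250 × 71.2 = 160000 N.

F ≈ 160 kN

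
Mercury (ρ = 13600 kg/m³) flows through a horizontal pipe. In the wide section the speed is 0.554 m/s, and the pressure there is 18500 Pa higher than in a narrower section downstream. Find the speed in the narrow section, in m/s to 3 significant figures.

Horizontal Bernoulli: P₁ + ½ρv₁² = P₂ + ½ρv₂², so v₂² = v₁² + 2(P₁ − P₂)/ρ.
v₂ = √(0.554² + 2·18500/13600) = √(0.307 + 2.72) = 1.74 m/s.

v₂ ≈ 1.74 m/s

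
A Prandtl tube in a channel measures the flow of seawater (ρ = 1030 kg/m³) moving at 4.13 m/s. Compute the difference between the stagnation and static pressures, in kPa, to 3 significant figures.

The dynamic pressure equals the rise in static pressure at the stagnation point: ΔP = ½ρv².
ΔP = ½·1030·4.13² = 8780 Pa.

8.78 kPa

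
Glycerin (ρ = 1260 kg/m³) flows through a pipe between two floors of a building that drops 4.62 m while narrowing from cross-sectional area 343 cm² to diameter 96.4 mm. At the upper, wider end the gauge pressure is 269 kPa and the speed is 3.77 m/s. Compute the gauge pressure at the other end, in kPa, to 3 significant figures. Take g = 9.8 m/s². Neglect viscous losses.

P₂ ≈ 137 kPa

Continuity gives A₁v₁ = A₂v₂, so v₂ = (343 cm²)/(73.0 cm²) × 3.77 m/s = 17.7 m/s.
Bernoulli: P₁ + ½ρv₁² + ρg h₁ = P₂ + ½ρv₂² + ρg h₂, so P₂ = P₁ + ½ρ(v₁² − v₂²) − ρg(h₂ − h₁).
P₂ = 269000 + ½·1260·(3.77² − 17.7²) − 1260·9.8·(−4.62) = 269000 + (-189000) − (-57000) = 137000 Pa.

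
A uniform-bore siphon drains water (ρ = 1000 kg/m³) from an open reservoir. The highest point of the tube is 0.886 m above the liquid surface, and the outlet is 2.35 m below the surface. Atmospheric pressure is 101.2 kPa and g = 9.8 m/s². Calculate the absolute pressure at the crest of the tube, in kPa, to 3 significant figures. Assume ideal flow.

Bernoulli surface→outlet gives ½v² = g·h_out, so v = √(2·9.8·2.35) = 6.79 m/s.
Continuity keeps v the same throughout the tube; from surface to crest, P_atm + 0 = P_top + ½ρv² + ρg·h_top.
P_top = 101200 − ½·1000·6.79² − 1000·9.8·0.886 = 69500 Pa.

P_top ≈ 69.5 kPa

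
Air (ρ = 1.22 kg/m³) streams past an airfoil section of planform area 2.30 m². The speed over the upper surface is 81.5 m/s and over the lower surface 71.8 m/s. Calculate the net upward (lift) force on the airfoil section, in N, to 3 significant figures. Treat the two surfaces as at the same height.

F ≈ 2090 N

From P + ½ρv² = const at equal height, P_low − P_up = ½ρ(v_up² − v_low²).
ΔP = ½·1.22·(81.5² − 71.8²) = 907 Pa.
Lift = ΔP · A = 907 × 2.30 = 2090 N.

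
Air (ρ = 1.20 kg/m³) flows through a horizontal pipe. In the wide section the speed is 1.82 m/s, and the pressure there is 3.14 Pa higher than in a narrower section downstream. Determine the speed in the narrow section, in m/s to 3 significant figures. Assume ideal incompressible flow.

v₂ = 2.92 m/s

Horizontal Bernoulli: P₁ + ½ρv₁² = P₂ + ½ρv₂², so v₂² = v₁² + 2(P₁ − P₂)/ρ.
v₂ = √(1.82² + 2·3.14/1.20) = √(3.31 + 5.23) = 2.92 m/s.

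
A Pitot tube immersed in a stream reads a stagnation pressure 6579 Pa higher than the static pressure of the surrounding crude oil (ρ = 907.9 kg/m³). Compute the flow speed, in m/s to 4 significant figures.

v ≈ 3.807 m/s

At the stagnation point the flow is brought to rest, so Bernoulli gives P_stag − P_static = ½ρv².
v = √(2ΔP/ρ) = √(2·6579/907.9) = 3.807 m/s.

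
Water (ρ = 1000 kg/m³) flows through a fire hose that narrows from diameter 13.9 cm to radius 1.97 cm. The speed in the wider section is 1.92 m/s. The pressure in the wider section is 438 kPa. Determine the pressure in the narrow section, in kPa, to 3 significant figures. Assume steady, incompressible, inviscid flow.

Mass conservation (A₁v₁ = A₂v₂) gives v₂ = 1.92 × 152/12.2 = 23.9 m/s.
Along the horizontal streamline, P + ½ρv² is constant.
P₂ = P₁ − ½ρ(v₂² − v₁²) = 438000 − ½·1000·(23.9² − 1.92²) = 438000 − 284000 = 154000 Pa.

P₂ ≈ 154 kPa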